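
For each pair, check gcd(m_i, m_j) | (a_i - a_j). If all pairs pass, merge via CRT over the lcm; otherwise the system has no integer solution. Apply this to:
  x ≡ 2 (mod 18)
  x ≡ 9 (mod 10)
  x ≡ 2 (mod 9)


Moduli 18, 10, 9 are not pairwise coprime, so CRT works modulo lcm(m_i) when all pairwise compatibility conditions hold.
Pairwise compatibility: gcd(m_i, m_j) must divide a_i - a_j for every pair.
Merge one congruence at a time:
  Start: x ≡ 2 (mod 18).
  Combine with x ≡ 9 (mod 10): gcd(18, 10) = 2, and 9 - 2 = 7 is NOT divisible by 2.
    ⇒ system is inconsistent (no integer solution).

No solution (the system is inconsistent).


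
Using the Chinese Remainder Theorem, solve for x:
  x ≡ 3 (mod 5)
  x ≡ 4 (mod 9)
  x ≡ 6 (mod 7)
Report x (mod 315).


Moduli 5, 9, 7 are pairwise coprime; by CRT there is a unique solution modulo M = 5 · 9 · 7 = 315.
Solve pairwise, accumulating the modulus:
  Start with x ≡ 3 (mod 5).
  Combine with x ≡ 4 (mod 9): since gcd(5, 9) = 1, we get a unique residue mod 45.
    Write x = 3 + 5·t and substitute into x ≡ 4 (mod 9): 5·t ≡ 4 − 3 = 1 (mod 9).
    The inverse of 5 mod 9 is 2 (since 5·2 = 10 = 1·9 + 1), so t ≡ 2·1 = 2 ≡ 2 (mod 9).
    Then x = 3 + 5·2 = 13, valid modulo lcm(5, 9) = 45: x ≡ 13 (mod 45).
  Combine with x ≡ 6 (mod 7): since gcd(45, 7) = 1, we get a unique residue mod 315.
    Write x = 13 + 45·t and substitute into x ≡ 6 (mod 7): 45·t ≡ 6 − 13 = -7 (mod 7).
    Reduce coefficients mod 7: 3·t ≡ 0 (mod 7).
    The inverse of 3 mod 7 is 5 (since 3·5 = 15 = 2·7 + 1), so t ≡ 5·0 = 0 ≡ 0 (mod 7).
    Then x = 13 + 45·0 = 13, valid modulo lcm(45, 7) = 315: x ≡ 13 (mod 315).
Verify: 13 mod 5 = 3 ✓, 13 mod 9 = 4 ✓, 13 mod 7 = 6 ✓.

x ≡ 13 (mod 315).


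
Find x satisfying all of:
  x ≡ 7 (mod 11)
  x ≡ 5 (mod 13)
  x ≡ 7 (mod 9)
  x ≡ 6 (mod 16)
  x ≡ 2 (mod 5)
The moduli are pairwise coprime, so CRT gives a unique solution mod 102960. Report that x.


Product of moduli M = 11 · 13 · 9 · 16 · 5 = 102960.
Merge one congruence at a time:
  Start: x ≡ 7 (mod 11).
  Combine with x ≡ 5 (mod 13); new modulus lcm = 143.
    Write x = 7 + 11·t and substitute into x ≡ 5 (mod 13): 11·t ≡ 5 − 7 = -2 (mod 13).
    Reduce coefficients mod 13: 11·t ≡ 11 (mod 13).
    The inverse of 11 mod 13 is 6 (since 11·6 = 66 = 5·13 + 1), so t ≡ 6·11 = 66 ≡ 1 (mod 13).
    Then x = 7 + 11·1 = 18, valid modulo lcm(11, 13) = 143: x ≡ 18 (mod 143).
  Combine with x ≡ 7 (mod 9); new modulus lcm = 1287.
    Write x = 18 + 143·t and substitute into x ≡ 7 (mod 9): 143·t ≡ 7 − 18 = -11 (mod 9).
    Reduce coefficients mod 9: 8·t ≡ 7 (mod 9).
    The inverse of 8 mod 9 is 8 (since 8·8 = 64 = 7·9 + 1), so t ≡ 8·7 = 56 ≡ 2 (mod 9).
    Then x = 18 + 143·2 = 304, valid modulo lcm(143, 9) = 1287: x ≡ 304 (mod 1287).
  Combine with x ≡ 6 (mod 16); new modulus lcm = 20592.
    Write x = 304 + 1287·t and substitute into x ≡ 6 (mod 16): 1287·t ≡ 6 − 304 = -298 (mod 16).
    Reduce coefficients mod 16: 7·t ≡ 6 (mod 16).
    The inverse of 7 mod 16 is 7 (since 7·7 = 49 = 3·16 + 1), so t ≡ 7·6 = 42 ≡ 10 (mod 16).
    Then x = 304 + 1287·10 = 13174, valid modulo lcm(1287, 16) = 20592: x ≡ 13174 (mod 20592).
  Combine with x ≡ 2 (mod 5); new modulus lcm = 102960.
    Write x = 13174 + 20592·t and substitute into x ≡ 2 (mod 5): 20592·t ≡ 2 − 13174 = -13172 (mod 5).
    Reduce coefficients mod 5: 2·t ≡ 3 (mod 5).
    The inverse of 2 mod 5 is 3 (since 2·3 = 6 = 1·5 + 1), so t ≡ 3·3 = 9 ≡ 4 (mod 5).
    Then x = 13174 + 20592·4 = 95542, valid modulo lcm(20592, 5) = 102960: x ≡ 95542 (mod 102960).
Verify against each original: 95542 mod 11 = 7, 95542 mod 13 = 5, 95542 mod 9 = 7, 95542 mod 16 = 6, 95542 mod 5 = 2.

x ≡ 95542 (mod 102960).


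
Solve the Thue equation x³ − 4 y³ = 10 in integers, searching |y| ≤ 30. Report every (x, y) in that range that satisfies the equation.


The equation is x³ - 4y³ = 10. For fixed y, x³ = 4·y³ + 10, so a solution requires the RHS to be a perfect cube.
Strategy: iterate y from -30 to 30, compute RHS = 4·y³ + 10, and check whether it is a (positive or negative) perfect cube.
Check small values of y:
  y = 0: RHS = 10 is not a perfect cube.
  y = 1: RHS = 14 is not a perfect cube.
  y = -1: RHS = 6 is not a perfect cube.
  y = 2: RHS = 42 is not a perfect cube.
  y = -2: RHS = -22 is not a perfect cube.
  y = 3: RHS = 118 is not a perfect cube.
  y = -3: RHS = -98 is not a perfect cube.
Continuing the search up to |y| = 30 finds no solutions either.
No (x, y) in the scanned range satisfies the equation.

No integer solutions with |y| ≤ 30.


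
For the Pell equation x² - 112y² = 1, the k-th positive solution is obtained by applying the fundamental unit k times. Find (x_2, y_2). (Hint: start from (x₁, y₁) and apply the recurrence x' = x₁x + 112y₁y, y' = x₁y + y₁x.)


Step 1: Find the fundamental solution (x₁, y₁) of x² - 112y² = 1.
  Expand √112 as a continued fraction. a₀ = ⌊√112⌋ = 10; iterate m_{k+1} = d_k·a_k − m_k, d_{k+1} = (112 − m_{k+1}²)/d_k, a_{k+1} = ⌊(a₀ + m_{k+1})/d_{k+1}⌋ (starting m₀ = 0, d₀ = 1), with convergents p_k = a_k·p_{k-1} + p_{k-2}, q_k = a_k·q_{k-1} + q_{k-2} (p₋₁ = 1, q₋₁ = 0):
  k = 0: a₀ = 10; p₀/q₀ = 10/1; p₀² − 112·q₀² = 100 − 112 = -12.
  k = 1: m = 10, d = 12, a = ⌊(10 + 10)/12⌋ = 1; p/q = (1·10 + 1)/(1·1 + 0) = 11/1; p² − 112·q² = 121 − 112 = 9.
  k = 2: m = 2, d = 9, a = ⌊(10 + 2)/9⌋ = 1; p/q = (1·11 + 10)/(1·1 + 1) = 21/2; p² − 112·q² = 441 − 448 = -7.
  k = 3: m = 7, d = 7, a = ⌊(10 + 7)/7⌋ = 2; p/q = (2·21 + 11)/(2·2 + 1) = 53/5; p² − 112·q² = 2809 − 2800 = 9.
  k = 4: m = 7, d = 9, a = ⌊(10 + 7)/9⌋ = 1; p/q = (1·53 + 21)/(1·5 + 2) = 74/7; p² − 112·q² = 5476 − 5488 = -12.
  k = 5: m = 2, d = 12, a = ⌊(10 + 2)/12⌋ = 1; p/q = (1·74 + 53)/(1·7 + 5) = 127/12; p² − 112·q² = 16129 − 16128 = 1.
  The first convergent with p² − 112·q² = 1 gives the fundamental solution (x₁, y₁) = (127, 12).
Step 2: Apply the recurrence (x_{n+1}, y_{n+1}) = (x₁x_n + 112y₁y_n, x₁y_n + y₁x_n) repeatedly.
  From (x_1, y_1) = (127, 12): x_2 = 127·127 + 112·12·12 = 32257; y_2 = 127·12 + 12·127 = 3048.
Step 3: Verify x_2² - 112·y_2² = 1040514049 - 1040514048 = 1 (should be 1). ✓

(x_1, y_1) = (127, 12); (x_2, y_2) = (32257, 3048).


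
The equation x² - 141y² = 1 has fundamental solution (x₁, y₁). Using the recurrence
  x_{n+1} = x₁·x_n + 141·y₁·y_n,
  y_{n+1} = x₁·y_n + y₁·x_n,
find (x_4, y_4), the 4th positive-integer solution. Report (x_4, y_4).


Step 1: Find the fundamental solution (x₁, y₁) of x² - 141y² = 1.
  Expand √141 as a continued fraction. a₀ = ⌊√141⌋ = 11; iterate m_{k+1} = d_k·a_k − m_k, d_{k+1} = (141 − m_{k+1}²)/d_k, a_{k+1} = ⌊(a₀ + m_{k+1})/d_{k+1}⌋ (starting m₀ = 0, d₀ = 1), with convergents p_k = a_k·p_{k-1} + p_{k-2}, q_k = a_k·q_{k-1} + q_{k-2} (p₋₁ = 1, q₋₁ = 0):
  k = 0: a₀ = 11; p₀/q₀ = 11/1; p₀² − 141·q₀² = 121 − 141 = -20.
  k = 1: m = 11, d = 20, a = ⌊(11 + 11)/20⌋ = 1; p/q = (1·11 + 1)/(1·1 + 0) = 12/1; p² − 141·q² = 144 − 141 = 3.
  k = 2: m = 9, d = 3, a = ⌊(11 + 9)/3⌋ = 6; p/q = (6·12 + 11)/(6·1 + 1) = 83/7; p² − 141·q² = 6889 − 6909 = -20.
  k = 3: m = 9, d = 20, a = ⌊(11 + 9)/20⌋ = 1; p/q = (1·83 + 12)/(1·7 + 1) = 95/8; p² − 141·q² = 9025 − 9024 = 1.
  The first convergent with p² − 141·q² = 1 gives the fundamental solution (x₁, y₁) = (95, 8).
Step 2: Apply the recurrence (x_{n+1}, y_{n+1}) = (x₁x_n + 141y₁y_n, x₁y_n + y₁x_n) repeatedly.
  From (x_1, y_1) = (95, 8): x_2 = 95·95 + 141·8·8 = 18049; y_2 = 95·8 + 8·95 = 1520.
  From (x_2, y_2) = (18049, 1520): x_3 = 95·18049 + 141·8·1520 = 3429215; y_3 = 95·1520 + 8·18049 = 288792.
  From (x_3, y_3) = (3429215, 288792): x_4 = 95·3429215 + 141·8·288792 = 651532801; y_4 = 95·288792 + 8·3429215 = 54868960.
Step 3: Verify x_4² - 141·y_4² = 424494990778905601 - 424494990778905600 = 1 (should be 1). ✓

(x_1, y_1) = (95, 8); (x_4, y_4) = (651532801, 54868960).


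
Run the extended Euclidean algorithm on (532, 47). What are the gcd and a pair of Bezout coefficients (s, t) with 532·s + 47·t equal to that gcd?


Euclidean algorithm on (532, 47) — divide until remainder is 0:
  532 = 11 · 47 + 15
  47 = 3 · 15 + 2
  15 = 7 · 2 + 1
  2 = 2 · 1 + 0
gcd(532, 47) = 1.
Track Bezout coefficients alongside the remainders: start with r₀ = 532 = a·1 + b·0 (s = 1, t = 0) and r₁ = 47 = a·0 + b·1 (s = 0, t = 1); each new remainder r_{k+1} = r_{k-1} − q_k·r_k inherits s_{k+1} = s_{k-1} − q_k·s_k, t_{k+1} = t_{k-1} − q_k·t_k, so r_k = a·s_k + b·t_k at every step:
  q = 11: r = 15, s = 1 − 11·0 = 1, t = 0 − 11·1 = -11  (check: 532·1 + 47·(-11) = 15)
  q = 3: r = 2, s = 0 − 3·1 = -3, t = 1 − 3·(-11) = 34  (check: 532·(-3) + 47·34 = 2)
  q = 7: r = 1, s = 1 − 7·(-3) = 22, t = -11 − 7·34 = -249  (check: 532·22 + 47·(-249) = 1)
The row with r = 1 (the gcd) gives the Bezout coefficients s = 22, t = -249.
Result: 532 · (22) + 47 · (-249) = 1.

gcd(532, 47) = 1; s = 22, t = -249 (check: 532·22 + 47·(-249) = 1).


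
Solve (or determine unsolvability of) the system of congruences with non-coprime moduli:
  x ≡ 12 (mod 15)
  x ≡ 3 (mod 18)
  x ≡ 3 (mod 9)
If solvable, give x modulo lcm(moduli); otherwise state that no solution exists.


Moduli 15, 18, 9 are not pairwise coprime, so CRT works modulo lcm(m_i) when all pairwise compatibility conditions hold.
Pairwise compatibility: gcd(m_i, m_j) must divide a_i - a_j for every pair.
Merge one congruence at a time:
  Start: x ≡ 12 (mod 15).
  Combine with x ≡ 3 (mod 18): gcd(15, 18) = 3; 3 - 12 = -9, which IS divisible by 3, so compatible.
    Write x = 12 + 15·t and substitute into x ≡ 3 (mod 18): 15·t ≡ 3 − 12 = -9 (mod 18).
    Divide the congruence (and modulus) by g = 3: 5·t ≡ -3 (mod 6).
    Reduce coefficients mod 6: 5·t ≡ 3 (mod 6).
    The inverse of 5 mod 6 is 5 (since 5·5 = 25 = 4·6 + 1), so t ≡ 5·3 = 15 ≡ 3 (mod 6).
    Then x = 12 + 15·3 = 57, valid modulo lcm(15, 18) = 90: x ≡ 57 (mod 90).
  Combine with x ≡ 3 (mod 9): gcd(90, 9) = 9; 3 - 57 = -54, which IS divisible by 9, so compatible.
    Write x = 57 + 90·t and substitute into x ≡ 3 (mod 9): 90·t ≡ 3 − 57 = -54 (mod 9).
    Divide the congruence (and modulus) by g = 9: 10·t ≡ -6 (mod 1).
    Modulo 1 every t works; take t = 0.
    Then x = 57 + 90·0 = 57, valid modulo lcm(90, 9) = 90: x ≡ 57 (mod 90).
Verify: 57 mod 15 = 12, 57 mod 18 = 3, 57 mod 9 = 3.

x ≡ 57 (mod 90).


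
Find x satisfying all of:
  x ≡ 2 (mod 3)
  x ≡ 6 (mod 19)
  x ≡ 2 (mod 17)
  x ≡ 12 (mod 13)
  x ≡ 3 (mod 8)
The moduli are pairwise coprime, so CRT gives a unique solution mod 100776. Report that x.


Product of moduli M = 3 · 19 · 17 · 13 · 8 = 100776.
Merge one congruence at a time:
  Start: x ≡ 2 (mod 3).
  Combine with x ≡ 6 (mod 19); new modulus lcm = 57.
    Write x = 2 + 3·t and substitute into x ≡ 6 (mod 19): 3·t ≡ 6 − 2 = 4 (mod 19).
    The inverse of 3 mod 19 is 13 (since 3·13 = 39 = 2·19 + 1), so t ≡ 13·4 = 52 ≡ 14 (mod 19).
    Then x = 2 + 3·14 = 44, valid modulo lcm(3, 19) = 57: x ≡ 44 (mod 57).
  Combine with x ≡ 2 (mod 17); new modulus lcm = 969.
    Write x = 44 + 57·t and substitute into x ≡ 2 (mod 17): 57·t ≡ 2 − 44 = -42 (mod 17).
    Reduce coefficients mod 17: 6·t ≡ 9 (mod 17).
    The inverse of 6 mod 17 is 3 (since 6·3 = 18 = 1·17 + 1), so t ≡ 3·9 = 27 ≡ 10 (mod 17).
    Then x = 44 + 57·10 = 614, valid modulo lcm(57, 17) = 969: x ≡ 614 (mod 969).
  Combine with x ≡ 12 (mod 13); new modulus lcm = 12597.
    Write x = 614 + 969·t and substitute into x ≡ 12 (mod 13): 969·t ≡ 12 − 614 = -602 (mod 13).
    Reduce coefficients mod 13: 7·t ≡ 9 (mod 13).
    The inverse of 7 mod 13 is 2 (since 7·2 = 14 = 1·13 + 1), so t ≡ 2·9 = 18 ≡ 5 (mod 13).
    Then x = 614 + 969·5 = 5459, valid modulo lcm(969, 13) = 12597: x ≡ 5459 (mod 12597).
  Combine with x ≡ 3 (mod 8); new modulus lcm = 100776.
    Write x = 5459 + 12597·t and substitute into x ≡ 3 (mod 8): 12597·t ≡ 3 − 5459 = -5456 (mod 8).
    Reduce coefficients mod 8: 5·t ≡ 0 (mod 8).
    The inverse of 5 mod 8 is 5 (since 5·5 = 25 = 3·8 + 1), so t ≡ 5·0 = 0 ≡ 0 (mod 8).
    Then x = 5459 + 12597·0 = 5459, valid modulo lcm(12597, 8) = 100776: x ≡ 5459 (mod 100776).
Verify against each original: 5459 mod 3 = 2, 5459 mod 19 = 6, 5459 mod 17 = 2, 5459 mod 13 = 12, 5459 mod 8 = 3.

x ≡ 5459 (mod 100776).


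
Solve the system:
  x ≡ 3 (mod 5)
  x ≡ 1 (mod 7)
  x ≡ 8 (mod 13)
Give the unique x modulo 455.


Moduli 5, 7, 13 are pairwise coprime; by CRT there is a unique solution modulo M = 5 · 7 · 13 = 455.
Solve pairwise, accumulating the modulus:
  Start with x ≡ 3 (mod 5).
  Combine with x ≡ 1 (mod 7): since gcd(5, 7) = 1, we get a unique residue mod 35.
    Write x = 3 + 5·t and substitute into x ≡ 1 (mod 7): 5·t ≡ 1 − 3 = -2 (mod 7).
    Reduce coefficients mod 7: 5·t ≡ 5 (mod 7).
    The inverse of 5 mod 7 is 3 (since 5·3 = 15 = 2·7 + 1), so t ≡ 3·5 = 15 ≡ 1 (mod 7).
    Then x = 3 + 5·1 = 8, valid modulo lcm(5, 7) = 35: x ≡ 8 (mod 35).
  Combine with x ≡ 8 (mod 13): since gcd(35, 13) = 1, we get a unique residue mod 455.
    Write x = 8 + 35·t and substitute into x ≡ 8 (mod 13): 35·t ≡ 8 − 8 = 0 (mod 13).
    Reduce coefficients mod 13: 9·t ≡ 0 (mod 13).
    The inverse of 9 mod 13 is 3 (since 9·3 = 27 = 2·13 + 1), so t ≡ 3·0 = 0 ≡ 0 (mod 13).
    Then x = 8 + 35·0 = 8, valid modulo lcm(35, 13) = 455: x ≡ 8 (mod 455).
Verify: 8 mod 5 = 3 ✓, 8 mod 7 = 1 ✓, 8 mod 13 = 8 ✓.

x ≡ 8 (mod 455).


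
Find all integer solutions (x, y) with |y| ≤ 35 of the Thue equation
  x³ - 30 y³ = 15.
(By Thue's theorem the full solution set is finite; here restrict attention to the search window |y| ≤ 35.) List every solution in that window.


The equation is x³ - 30y³ = 15. For fixed y, x³ = 30·y³ + 15, so a solution requires the RHS to be a perfect cube.
Strategy: iterate y from -35 to 35, compute RHS = 30·y³ + 15, and check whether it is a (positive or negative) perfect cube.
Check small values of y:
  y = 0: RHS = 15 is not a perfect cube.
  y = 1: RHS = 45 is not a perfect cube.
  y = -1: RHS = -15 is not a perfect cube.
  y = 2: RHS = 255 is not a perfect cube.
  y = -2: RHS = -225 is not a perfect cube.
  y = 3: RHS = 825 is not a perfect cube.
  y = -3: RHS = -795 is not a perfect cube.
Continuing the search up to |y| = 35 finds no solutions either.
No (x, y) in the scanned range satisfies the equation.

No integer solutions with |y| ≤ 35.


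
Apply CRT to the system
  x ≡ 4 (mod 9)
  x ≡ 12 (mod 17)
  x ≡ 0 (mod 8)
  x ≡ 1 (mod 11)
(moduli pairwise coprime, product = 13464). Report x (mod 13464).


Product of moduli M = 9 · 17 · 8 · 11 = 13464.
Merge one congruence at a time:
  Start: x ≡ 4 (mod 9).
  Combine with x ≡ 12 (mod 17); new modulus lcm = 153.
    Write x = 4 + 9·t and substitute into x ≡ 12 (mod 17): 9·t ≡ 12 − 4 = 8 (mod 17).
    The inverse of 9 mod 17 is 2 (since 9·2 = 18 = 1·17 + 1), so t ≡ 2·8 = 16 ≡ 16 (mod 17).
    Then x = 4 + 9·16 = 148, valid modulo lcm(9, 17) = 153: x ≡ 148 (mod 153).
  Combine with x ≡ 0 (mod 8); new modulus lcm = 1224.
    Write x = 148 + 153·t and substitute into x ≡ 0 (mod 8): 153·t ≡ 0 − 148 = -148 (mod 8).
    Reduce coefficients mod 8: 1·t ≡ 4 (mod 8).
    So t ≡ 4 (mod 8).
    Then x = 148 + 153·4 = 760, valid modulo lcm(153, 8) = 1224: x ≡ 760 (mod 1224).
  Combine with x ≡ 1 (mod 11); new modulus lcm = 13464.
    Write x = 760 + 1224·t and substitute into x ≡ 1 (mod 11): 1224·t ≡ 1 − 760 = -759 (mod 11).
    Reduce coefficients mod 11: 3·t ≡ 0 (mod 11).
    The inverse of 3 mod 11 is 4 (since 3·4 = 12 = 1·11 + 1), so t ≡ 4·0 = 0 ≡ 0 (mod 11).
    Then x = 760 + 1224·0 = 760, valid modulo lcm(1224, 11) = 13464: x ≡ 760 (mod 13464).
Verify against each original: 760 mod 9 = 4, 760 mod 17 = 12, 760 mod 8 = 0, 760 mod 11 = 1.

x ≡ 760 (mod 13464).


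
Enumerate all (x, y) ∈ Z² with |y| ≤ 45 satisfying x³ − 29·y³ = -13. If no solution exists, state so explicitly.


The equation is x³ - 29y³ = -13. For fixed y, x³ = 29·y³ − 13, so a solution requires the RHS to be a perfect cube.
Strategy: iterate y from -45 to 45, compute RHS = 29·y³ − 13, and check whether it is a (positive or negative) perfect cube.
Check small values of y:
  y = 0: RHS = -13 is not a perfect cube.
  y = 1: RHS = 16 is not a perfect cube.
  y = -1: RHS = -42 is not a perfect cube.
  y = 2: RHS = 219 is not a perfect cube.
  y = -2: RHS = -245 is not a perfect cube.
  y = 3: RHS = 770 is not a perfect cube.
  y = -3: RHS = -796 is not a perfect cube.
Continuing the search up to |y| = 45 finds no solutions either.
No (x, y) in the scanned range satisfies the equation.

No integer solutions with |y| ≤ 45.


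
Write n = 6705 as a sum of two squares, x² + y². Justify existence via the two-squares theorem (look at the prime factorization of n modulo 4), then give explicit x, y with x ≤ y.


Step 1: Factor n = 6705 = 3^2 · 5 · 149.
Step 2: Check the mod-4 condition on each prime factor: 3 ≡ 3 (mod 4), exponent 2 (must be even); 5 ≡ 1 (mod 4), exponent 1; 149 ≡ 1 (mod 4), exponent 1.
All primes ≡ 3 (mod 4) appear to even exponent (or don't appear), so by the two-squares theorem n IS expressible as a sum of two squares.
Step 3: Build a representation. Group n = k² · m with k = 3 and m = 5 · 149 = 745 (a product of primes ≡ 1 (mod 4)); a representation of m scales to one of n via (k·x)² + (k·y)² = k²(x² + y²). Each prime p ≡ 1 (mod 4) is itself a sum of two squares; find a² by testing p − a² for a perfect square:
  5: 5 − 1² = 4 = 2² ⇒ 5 = 1² + 2².
  149: 149 − 1² = 148, 149 − 2² = 145, 149 − 3² = 140, 149 − 4² = 133, 149 − 5² = 124, 149 − 6² = 113, 149 − 7² = 100 = 10² ⇒ 149 = 7² + 10².
  Combine using the Brahmagupta–Fibonacci identity (a² + b²)(c² + d²) = (ac − bd)² + (ad + bc)² = (ac + bd)² + (ad − bc)²:
  5 · 149 = 745: from (1² + 2²)(7² + 10²), take (1·7 − 2·10, 1·10 + 2·7) = (7 − 20, 10 + 14) = (-13, 24); dropping signs (only squares matter) gives (13, 24); check 13² + 24² = 169 + 576 = 745 ✓.
  Scale by k = 3: (3·13, 3·24) = (39, 72).
Step 4: Order so x ≤ y and verify: 39² + 72² = 1521 + 5184 = 6705 = n. ✓

n = 6705 = 39² + 72² (one valid representation with x ≤ y).


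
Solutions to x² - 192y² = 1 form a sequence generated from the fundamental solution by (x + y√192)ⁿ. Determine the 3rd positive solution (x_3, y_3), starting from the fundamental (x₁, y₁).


Step 1: Find the fundamental solution (x₁, y₁) of x² - 192y² = 1.
  Expand √192 as a continued fraction. a₀ = ⌊√192⌋ = 13; iterate m_{k+1} = d_k·a_k − m_k, d_{k+1} = (192 − m_{k+1}²)/d_k, a_{k+1} = ⌊(a₀ + m_{k+1})/d_{k+1}⌋ (starting m₀ = 0, d₀ = 1), with convergents p_k = a_k·p_{k-1} + p_{k-2}, q_k = a_k·q_{k-1} + q_{k-2} (p₋₁ = 1, q₋₁ = 0):
  k = 0: a₀ = 13; p₀/q₀ = 13/1; p₀² − 192·q₀² = 169 − 192 = -23.
  k = 1: m = 13, d = 23, a = ⌊(13 + 13)/23⌋ = 1; p/q = (1·13 + 1)/(1·1 + 0) = 14/1; p² − 192·q² = 196 − 192 = 4.
  k = 2: m = 10, d = 4, a = ⌊(13 + 10)/4⌋ = 5; p/q = (5·14 + 13)/(5·1 + 1) = 83/6; p² − 192·q² = 6889 − 6912 = -23.
  k = 3: m = 10, d = 23, a = ⌊(13 + 10)/23⌋ = 1; p/q = (1·83 + 14)/(1·6 + 1) = 97/7; p² − 192·q² = 9409 − 9408 = 1.
  The first convergent with p² − 192·q² = 1 gives the fundamental solution (x₁, y₁) = (97, 7).
Step 2: Apply the recurrence (x_{n+1}, y_{n+1}) = (x₁x_n + 192y₁y_n, x₁y_n + y₁x_n) repeatedly.
  From (x_1, y_1) = (97, 7): x_2 = 97·97 + 192·7·7 = 18817; y_2 = 97·7 + 7·97 = 1358.
  From (x_2, y_2) = (18817, 1358): x_3 = 97·18817 + 192·7·1358 = 3650401; y_3 = 97·1358 + 7·18817 = 263445.
Step 3: Verify x_3² - 192·y_3² = 13325427460801 - 13325427460800 = 1 (should be 1). ✓

(x_1, y_1) = (97, 7); (x_3, y_3) = (3650401, 263445).


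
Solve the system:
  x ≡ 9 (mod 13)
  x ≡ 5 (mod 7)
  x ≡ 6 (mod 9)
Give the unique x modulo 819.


Moduli 13, 7, 9 are pairwise coprime; by CRT there is a unique solution modulo M = 13 · 7 · 9 = 819.
Solve pairwise, accumulating the modulus:
  Start with x ≡ 9 (mod 13).
  Combine with x ≡ 5 (mod 7): since gcd(13, 7) = 1, we get a unique residue mod 91.
    Write x = 9 + 13·t and substitute into x ≡ 5 (mod 7): 13·t ≡ 5 − 9 = -4 (mod 7).
    Reduce coefficients mod 7: 6·t ≡ 3 (mod 7).
    The inverse of 6 mod 7 is 6 (since 6·6 = 36 = 5·7 + 1), so t ≡ 6·3 = 18 ≡ 4 (mod 7).
    Then x = 9 + 13·4 = 61, valid modulo lcm(13, 7) = 91: x ≡ 61 (mod 91).
  Combine with x ≡ 6 (mod 9): since gcd(91, 9) = 1, we get a unique residue mod 819.
    Write x = 61 + 91·t and substitute into x ≡ 6 (mod 9): 91·t ≡ 6 − 61 = -55 (mod 9).
    Reduce coefficients mod 9: 1·t ≡ 8 (mod 9).
    So t ≡ 8 (mod 9).
    Then x = 61 + 91·8 = 789, valid modulo lcm(91, 9) = 819: x ≡ 789 (mod 819).
Verify: 789 mod 13 = 9 ✓, 789 mod 7 = 5 ✓, 789 mod 9 = 6 ✓.

x ≡ 789 (mod 819).


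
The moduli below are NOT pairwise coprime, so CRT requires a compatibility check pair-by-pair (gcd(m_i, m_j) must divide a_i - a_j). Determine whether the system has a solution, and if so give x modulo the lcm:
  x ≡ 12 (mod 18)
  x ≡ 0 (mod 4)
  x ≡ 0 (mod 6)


Moduli 18, 4, 6 are not pairwise coprime, so CRT works modulo lcm(m_i) when all pairwise compatibility conditions hold.
Pairwise compatibility: gcd(m_i, m_j) must divide a_i - a_j for every pair.
Merge one congruence at a time:
  Start: x ≡ 12 (mod 18).
  Combine with x ≡ 0 (mod 4): gcd(18, 4) = 2; 0 - 12 = -12, which IS divisible by 2, so compatible.
    Write x = 12 + 18·t and substitute into x ≡ 0 (mod 4): 18·t ≡ 0 − 12 = -12 (mod 4).
    Divide the congruence (and modulus) by g = 2: 9·t ≡ -6 (mod 2).
    Reduce coefficients mod 2: 1·t ≡ 0 (mod 2).
    So t ≡ 0 (mod 2).
    Then x = 12 + 18·0 = 12, valid modulo lcm(18, 4) = 36: x ≡ 12 (mod 36).
  Combine with x ≡ 0 (mod 6): gcd(36, 6) = 6; 0 - 12 = -12, which IS divisible by 6, so compatible.
    Write x = 12 + 36·t and substitute into x ≡ 0 (mod 6): 36·t ≡ 0 − 12 = -12 (mod 6).
    Divide the congruence (and modulus) by g = 6: 6·t ≡ -2 (mod 1).
    Modulo 1 every t works; take t = 0.
    Then x = 12 + 36·0 = 12, valid modulo lcm(36, 6) = 36: x ≡ 12 (mod 36).
Verify: 12 mod 18 = 12, 12 mod 4 = 0, 12 mod 6 = 0.

x ≡ 12 (mod 36).


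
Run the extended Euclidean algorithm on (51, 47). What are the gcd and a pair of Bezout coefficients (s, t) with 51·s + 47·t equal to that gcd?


Euclidean algorithm on (51, 47) — divide until remainder is 0:
  51 = 1 · 47 + 4
  47 = 11 · 4 + 3
  4 = 1 · 3 + 1
  3 = 3 · 1 + 0
gcd(51, 47) = 1.
Track Bezout coefficients alongside the remainders: start with r₀ = 51 = a·1 + b·0 (s = 1, t = 0) and r₁ = 47 = a·0 + b·1 (s = 0, t = 1); each new remainder r_{k+1} = r_{k-1} − q_k·r_k inherits s_{k+1} = s_{k-1} − q_k·s_k, t_{k+1} = t_{k-1} − q_k·t_k, so r_k = a·s_k + b·t_k at every step:
  q = 1: r = 4, s = 1 − 1·0 = 1, t = 0 − 1·1 = -1  (check: 51·1 + 47·(-1) = 4)
  q = 11: r = 3, s = 0 − 11·1 = -11, t = 1 − 11·(-1) = 12  (check: 51·(-11) + 47·12 = 3)
  q = 1: r = 1, s = 1 − 1·(-11) = 12, t = -1 − 1·12 = -13  (check: 51·12 + 47·(-13) = 1)
The row with r = 1 (the gcd) gives the Bezout coefficients s = 12, t = -13.
Result: 51 · (12) + 47 · (-13) = 1.

gcd(51, 47) = 1; s = 12, t = -13 (check: 51·12 + 47·(-13) = 1).


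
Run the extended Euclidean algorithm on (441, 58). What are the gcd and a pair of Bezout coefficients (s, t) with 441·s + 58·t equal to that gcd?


Euclidean algorithm on (441, 58) — divide until remainder is 0:
  441 = 7 · 58 + 35
  58 = 1 · 35 + 23
  35 = 1 · 23 + 12
  23 = 1 · 12 + 11
  12 = 1 · 11 + 1
  11 = 11 · 1 + 0
gcd(441, 58) = 1.
Track Bezout coefficients alongside the remainders: start with r₀ = 441 = a·1 + b·0 (s = 1, t = 0) and r₁ = 58 = a·0 + b·1 (s = 0, t = 1); each new remainder r_{k+1} = r_{k-1} − q_k·r_k inherits s_{k+1} = s_{k-1} − q_k·s_k, t_{k+1} = t_{k-1} − q_k·t_k, so r_k = a·s_k + b·t_k at every step:
  q = 7: r = 35, s = 1 − 7·0 = 1, t = 0 − 7·1 = -7  (check: 441·1 + 58·(-7) = 35)
  q = 1: r = 23, s = 0 − 1·1 = -1, t = 1 − 1·(-7) = 8  (check: 441·(-1) + 58·8 = 23)
  q = 1: r = 12, s = 1 − 1·(-1) = 2, t = -7 − 1·8 = -15  (check: 441·2 + 58·(-15) = 12)
  q = 1: r = 11, s = -1 − 1·2 = -3, t = 8 − 1·(-15) = 23  (check: 441·(-3) + 58·23 = 11)
  q = 1: r = 1, s = 2 − 1·(-3) = 5, t = -15 − 1·23 = -38  (check: 441·5 + 58·(-38) = 1)
The row with r = 1 (the gcd) gives the Bezout coefficients s = 5, t = -38.
Result: 441 · (5) + 58 · (-38) = 1.

gcd(441, 58) = 1; s = 5, t = -38 (check: 441·5 + 58·(-38) = 1).


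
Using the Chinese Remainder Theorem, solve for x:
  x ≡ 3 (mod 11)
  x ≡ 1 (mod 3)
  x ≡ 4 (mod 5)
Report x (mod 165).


Moduli 11, 3, 5 are pairwise coprime; by CRT there is a unique solution modulo M = 11 · 3 · 5 = 165.
Solve pairwise, accumulating the modulus:
  Start with x ≡ 3 (mod 11).
  Combine with x ≡ 1 (mod 3): since gcd(11, 3) = 1, we get a unique residue mod 33.
    Write x = 3 + 11·t and substitute into x ≡ 1 (mod 3): 11·t ≡ 1 − 3 = -2 (mod 3).
    Reduce coefficients mod 3: 2·t ≡ 1 (mod 3).
    The inverse of 2 mod 3 is 2 (since 2·2 = 4 = 1·3 + 1), so t ≡ 2·1 = 2 ≡ 2 (mod 3).
    Then x = 3 + 11·2 = 25, valid modulo lcm(11, 3) = 33: x ≡ 25 (mod 33).
  Combine with x ≡ 4 (mod 5): since gcd(33, 5) = 1, we get a unique residue mod 165.
    Write x = 25 + 33·t and substitute into x ≡ 4 (mod 5): 33·t ≡ 4 − 25 = -21 (mod 5).
    Reduce coefficients mod 5: 3·t ≡ 4 (mod 5).
    The inverse of 3 mod 5 is 2 (since 3·2 = 6 = 1·5 + 1), so t ≡ 2·4 = 8 ≡ 3 (mod 5).
    Then x = 25 + 33·3 = 124, valid modulo lcm(33, 5) = 165: x ≡ 124 (mod 165).
Verify: 124 mod 11 = 3 ✓, 124 mod 3 = 1 ✓, 124 mod 5 = 4 ✓.

x ≡ 124 (mod 165).


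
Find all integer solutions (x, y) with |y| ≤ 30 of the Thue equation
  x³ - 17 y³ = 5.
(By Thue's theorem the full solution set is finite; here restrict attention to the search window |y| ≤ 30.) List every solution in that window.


The equation is x³ - 17y³ = 5. For fixed y, x³ = 17·y³ + 5, so a solution requires the RHS to be a perfect cube.
Strategy: iterate y from -30 to 30, compute RHS = 17·y³ + 5, and check whether it is a (positive or negative) perfect cube.
Check small values of y:
  y = 0: RHS = 5 is not a perfect cube.
  y = 1: RHS = 22 is not a perfect cube.
  y = -1: RHS = -12 is not a perfect cube.
  y = 2: RHS = 141 is not a perfect cube.
  y = -2: RHS = -131 is not a perfect cube.
  y = 3: RHS = 464 is not a perfect cube.
  y = -3: RHS = -454 is not a perfect cube.
Continuing the search up to |y| = 30 finds no solutions either.
No (x, y) in the scanned range satisfies the equation.

No integer solutions with |y| ≤ 30.


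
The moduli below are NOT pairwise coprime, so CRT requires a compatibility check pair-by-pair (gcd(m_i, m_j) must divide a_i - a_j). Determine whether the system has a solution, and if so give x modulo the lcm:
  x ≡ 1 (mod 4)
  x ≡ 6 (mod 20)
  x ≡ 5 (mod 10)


Moduli 4, 20, 10 are not pairwise coprime, so CRT works modulo lcm(m_i) when all pairwise compatibility conditions hold.
Pairwise compatibility: gcd(m_i, m_j) must divide a_i - a_j for every pair.
Merge one congruence at a time:
  Start: x ≡ 1 (mod 4).
  Combine with x ≡ 6 (mod 20): gcd(4, 20) = 4, and 6 - 1 = 5 is NOT divisible by 4.
    ⇒ system is inconsistent (no integer solution).

No solution (the system is inconsistent).


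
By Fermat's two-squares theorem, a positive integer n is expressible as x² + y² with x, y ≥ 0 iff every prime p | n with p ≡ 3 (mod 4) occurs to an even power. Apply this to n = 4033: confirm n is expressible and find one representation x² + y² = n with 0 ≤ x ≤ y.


Step 1: Factor n = 4033 = 37 · 109.
Step 2: Check the mod-4 condition on each prime factor: 37 ≡ 1 (mod 4), exponent 1; 109 ≡ 1 (mod 4), exponent 1.
All primes ≡ 3 (mod 4) appear to even exponent (or don't appear), so by the two-squares theorem n IS expressible as a sum of two squares.
Step 3: Build a representation. Here n = 37 · 109 is a product of primes ≡ 1 (mod 4). Each prime p ≡ 1 (mod 4) is itself a sum of two squares; find a² by testing p − a² for a perfect square:
  37: 37 − 1² = 36 = 6² ⇒ 37 = 1² + 6².
  109: 109 − 1² = 108, 109 − 2² = 105, 109 − 3² = 100 = 10² ⇒ 109 = 3² + 10².
  Combine using the Brahmagupta–Fibonacci identity (a² + b²)(c² + d²) = (ac − bd)² + (ad + bc)² = (ac + bd)² + (ad − bc)²:
  37 · 109 = 4033: from (1² + 6²)(3² + 10²), take (1·3 − 6·10, 1·10 + 6·3) = (3 − 60, 10 + 18) = (-57, 28); dropping signs (only squares matter) gives (57, 28); check 57² + 28² = 3249 + 784 = 4033 ✓.
Step 4: Order so x ≤ y and verify: 28² + 57² = 784 + 3249 = 4033 = n. ✓

n = 4033 = 28² + 57² (one valid representation with x ≤ y).


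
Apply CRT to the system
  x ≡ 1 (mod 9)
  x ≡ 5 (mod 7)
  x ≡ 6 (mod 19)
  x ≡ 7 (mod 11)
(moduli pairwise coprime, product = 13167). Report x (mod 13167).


Product of moduli M = 9 · 7 · 19 · 11 = 13167.
Merge one congruence at a time:
  Start: x ≡ 1 (mod 9).
  Combine with x ≡ 5 (mod 7); new modulus lcm = 63.
    Write x = 1 + 9·t and substitute into x ≡ 5 (mod 7): 9·t ≡ 5 − 1 = 4 (mod 7).
    Reduce coefficients mod 7: 2·t ≡ 4 (mod 7).
    The inverse of 2 mod 7 is 4 (since 2·4 = 8 = 1·7 + 1), so t ≡ 4·4 = 16 ≡ 2 (mod 7).
    Then x = 1 + 9·2 = 19, valid modulo lcm(9, 7) = 63: x ≡ 19 (mod 63).
  Combine with x ≡ 6 (mod 19); new modulus lcm = 1197.
    Write x = 19 + 63·t and substitute into x ≡ 6 (mod 19): 63·t ≡ 6 − 19 = -13 (mod 19).
    Reduce coefficients mod 19: 6·t ≡ 6 (mod 19).
    The inverse of 6 mod 19 is 16 (since 6·16 = 96 = 5·19 + 1), so t ≡ 16·6 = 96 ≡ 1 (mod 19).
    Then x = 19 + 63·1 = 82, valid modulo lcm(63, 19) = 1197: x ≡ 82 (mod 1197).
  Combine with x ≡ 7 (mod 11); new modulus lcm = 13167.
    Write x = 82 + 1197·t and substitute into x ≡ 7 (mod 11): 1197·t ≡ 7 − 82 = -75 (mod 11).
    Reduce coefficients mod 11: 9·t ≡ 2 (mod 11).
    The inverse of 9 mod 11 is 5 (since 9·5 = 45 = 4·11 + 1), so t ≡ 5·2 = 10 ≡ 10 (mod 11).
    Then x = 82 + 1197·10 = 12052, valid modulo lcm(1197, 11) = 13167: x ≡ 12052 (mod 13167).
Verify against each original: 12052 mod 9 = 1, 12052 mod 7 = 5, 12052 mod 19 = 6, 12052 mod 11 = 7.

x ≡ 12052 (mod 13167).


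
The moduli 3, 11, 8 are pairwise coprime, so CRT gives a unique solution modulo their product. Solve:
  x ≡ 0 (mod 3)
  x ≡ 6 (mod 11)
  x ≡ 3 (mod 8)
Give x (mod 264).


Moduli 3, 11, 8 are pairwise coprime; by CRT there is a unique solution modulo M = 3 · 11 · 8 = 264.
Solve pairwise, accumulating the modulus:
  Start with x ≡ 0 (mod 3).
  Combine with x ≡ 6 (mod 11): since gcd(3, 11) = 1, we get a unique residue mod 33.
    Write x = 0 + 3·t and substitute into x ≡ 6 (mod 11): 3·t ≡ 6 − 0 = 6 (mod 11).
    The inverse of 3 mod 11 is 4 (since 3·4 = 12 = 1·11 + 1), so t ≡ 4·6 = 24 ≡ 2 (mod 11).
    Then x = 0 + 3·2 = 6, valid modulo lcm(3, 11) = 33: x ≡ 6 (mod 33).
  Combine with x ≡ 3 (mod 8): since gcd(33, 8) = 1, we get a unique residue mod 264.
    Write x = 6 + 33·t and substitute into x ≡ 3 (mod 8): 33·t ≡ 3 − 6 = -3 (mod 8).
    Reduce coefficients mod 8: 1·t ≡ 5 (mod 8).
    So t ≡ 5 (mod 8).
    Then x = 6 + 33·5 = 171, valid modulo lcm(33, 8) = 264: x ≡ 171 (mod 264).
Verify: 171 mod 3 = 0 ✓, 171 mod 11 = 6 ✓, 171 mod 8 = 3 ✓.

x ≡ 171 (mod 264).


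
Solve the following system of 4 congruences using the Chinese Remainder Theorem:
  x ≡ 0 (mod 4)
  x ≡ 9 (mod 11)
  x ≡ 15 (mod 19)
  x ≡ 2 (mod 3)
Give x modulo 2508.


Product of moduli M = 4 · 11 · 19 · 3 = 2508.
Merge one congruence at a time:
  Start: x ≡ 0 (mod 4).
  Combine with x ≡ 9 (mod 11); new modulus lcm = 44.
    Write x = 0 + 4·t and substitute into x ≡ 9 (mod 11): 4·t ≡ 9 − 0 = 9 (mod 11).
    The inverse of 4 mod 11 is 3 (since 4·3 = 12 = 1·11 + 1), so t ≡ 3·9 = 27 ≡ 5 (mod 11).
    Then x = 0 + 4·5 = 20, valid modulo lcm(4, 11) = 44: x ≡ 20 (mod 44).
  Combine with x ≡ 15 (mod 19); new modulus lcm = 836.
    Write x = 20 + 44·t and substitute into x ≡ 15 (mod 19): 44·t ≡ 15 − 20 = -5 (mod 19).
    Reduce coefficients mod 19: 6·t ≡ 14 (mod 19).
    The inverse of 6 mod 19 is 16 (since 6·16 = 96 = 5·19 + 1), so t ≡ 16·14 = 224 ≡ 15 (mod 19).
    Then x = 20 + 44·15 = 680, valid modulo lcm(44, 19) = 836: x ≡ 680 (mod 836).
  Combine with x ≡ 2 (mod 3); new modulus lcm = 2508.
    Write x = 680 + 836·t and substitute into x ≡ 2 (mod 3): 836·t ≡ 2 − 680 = -678 (mod 3).
    Reduce coefficients mod 3: 2·t ≡ 0 (mod 3).
    The inverse of 2 mod 3 is 2 (since 2·2 = 4 = 1·3 + 1), so t ≡ 2·0 = 0 ≡ 0 (mod 3).
    Then x = 680 + 836·0 = 680, valid modulo lcm(836, 3) = 2508: x ≡ 680 (mod 2508).
Verify against each original: 680 mod 4 = 0, 680 mod 11 = 9, 680 mod 19 = 15, 680 mod 3 = 2.

x ≡ 680 (mod 2508).


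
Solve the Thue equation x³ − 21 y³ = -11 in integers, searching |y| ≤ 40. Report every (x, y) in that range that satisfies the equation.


The equation is x³ - 21y³ = -11. For fixed y, x³ = 21·y³ − 11, so a solution requires the RHS to be a perfect cube.
Strategy: iterate y from -40 to 40, compute RHS = 21·y³ − 11, and check whether it is a (positive or negative) perfect cube.
Check small values of y:
  y = 0: RHS = -11 is not a perfect cube.
  y = 1: RHS = 10 is not a perfect cube.
  y = -1: RHS = -32 is not a perfect cube.
  y = 2: RHS = 157 is not a perfect cube.
  y = -2: RHS = -179 is not a perfect cube.
  y = 3: RHS = 556 is not a perfect cube.
  y = -3: RHS = -578 is not a perfect cube.
Continuing the search up to |y| = 40 finds no solutions either.
No (x, y) in the scanned range satisfies the equation.

No integer solutions with |y| ≤ 40.


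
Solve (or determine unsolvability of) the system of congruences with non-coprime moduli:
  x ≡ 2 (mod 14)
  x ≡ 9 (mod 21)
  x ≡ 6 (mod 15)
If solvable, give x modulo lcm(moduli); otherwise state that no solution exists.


Moduli 14, 21, 15 are not pairwise coprime, so CRT works modulo lcm(m_i) when all pairwise compatibility conditions hold.
Pairwise compatibility: gcd(m_i, m_j) must divide a_i - a_j for every pair.
Merge one congruence at a time:
  Start: x ≡ 2 (mod 14).
  Combine with x ≡ 9 (mod 21): gcd(14, 21) = 7; 9 - 2 = 7, which IS divisible by 7, so compatible.
    Write x = 2 + 14·t and substitute into x ≡ 9 (mod 21): 14·t ≡ 9 − 2 = 7 (mod 21).
    Divide the congruence (and modulus) by g = 7: 2·t ≡ 1 (mod 3).
    The inverse of 2 mod 3 is 2 (since 2·2 = 4 = 1·3 + 1), so t ≡ 2·1 = 2 ≡ 2 (mod 3).
    Then x = 2 + 14·2 = 30, valid modulo lcm(14, 21) = 42: x ≡ 30 (mod 42).
  Combine with x ≡ 6 (mod 15): gcd(42, 15) = 3; 6 - 30 = -24, which IS divisible by 3, so compatible.
    Write x = 30 + 42·t and substitute into x ≡ 6 (mod 15): 42·t ≡ 6 − 30 = -24 (mod 15).
    Divide the congruence (and modulus) by g = 3: 14·t ≡ -8 (mod 5).
    Reduce coefficients mod 5: 4·t ≡ 2 (mod 5).
    The inverse of 4 mod 5 is 4 (since 4·4 = 16 = 3·5 + 1), so t ≡ 4·2 = 8 ≡ 3 (mod 5).
    Then x = 30 + 42·3 = 156, valid modulo lcm(42, 15) = 210: x ≡ 156 (mod 210).
Verify: 156 mod 14 = 2, 156 mod 21 = 9, 156 mod 15 = 6.

x ≡ 156 (mod 210).


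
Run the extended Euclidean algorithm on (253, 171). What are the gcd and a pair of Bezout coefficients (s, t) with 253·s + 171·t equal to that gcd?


Euclidean algorithm on (253, 171) — divide until remainder is 0:
  253 = 1 · 171 + 82
  171 = 2 · 82 + 7
  82 = 11 · 7 + 5
  7 = 1 · 5 + 2
  5 = 2 · 2 + 1
  2 = 2 · 1 + 0
gcd(253, 171) = 1.
Track Bezout coefficients alongside the remainders: start with r₀ = 253 = a·1 + b·0 (s = 1, t = 0) and r₁ = 171 = a·0 + b·1 (s = 0, t = 1); each new remainder r_{k+1} = r_{k-1} − q_k·r_k inherits s_{k+1} = s_{k-1} − q_k·s_k, t_{k+1} = t_{k-1} − q_k·t_k, so r_k = a·s_k + b·t_k at every step:
  q = 1: r = 82, s = 1 − 1·0 = 1, t = 0 − 1·1 = -1  (check: 253·1 + 171·(-1) = 82)
  q = 2: r = 7, s = 0 − 2·1 = -2, t = 1 − 2·(-1) = 3  (check: 253·(-2) + 171·3 = 7)
  q = 11: r = 5, s = 1 − 11·(-2) = 23, t = -1 − 11·3 = -34  (check: 253·23 + 171·(-34) = 5)
  q = 1: r = 2, s = -2 − 1·23 = -25, t = 3 − 1·(-34) = 37  (check: 253·(-25) + 171·37 = 2)
  q = 2: r = 1, s = 23 − 2·(-25) = 73, t = -34 − 2·37 = -108  (check: 253·73 + 171·(-108) = 1)
The row with r = 1 (the gcd) gives the Bezout coefficients s = 73, t = -108.
Result: 253 · (73) + 171 · (-108) = 1.

gcd(253, 171) = 1; s = 73, t = -108 (check: 253·73 + 171·(-108) = 1).


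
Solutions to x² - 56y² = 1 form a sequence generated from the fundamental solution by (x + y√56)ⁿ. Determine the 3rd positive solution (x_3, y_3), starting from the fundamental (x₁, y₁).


Step 1: Find the fundamental solution (x₁, y₁) of x² - 56y² = 1.
  Expand √56 as a continued fraction. a₀ = ⌊√56⌋ = 7; iterate m_{k+1} = d_k·a_k − m_k, d_{k+1} = (56 − m_{k+1}²)/d_k, a_{k+1} = ⌊(a₀ + m_{k+1})/d_{k+1}⌋ (starting m₀ = 0, d₀ = 1), with convergents p_k = a_k·p_{k-1} + p_{k-2}, q_k = a_k·q_{k-1} + q_{k-2} (p₋₁ = 1, q₋₁ = 0):
  k = 0: a₀ = 7; p₀/q₀ = 7/1; p₀² − 56·q₀² = 49 − 56 = -7.
  k = 1: m = 7, d = 7, a = ⌊(7 + 7)/7⌋ = 2; p/q = (2·7 + 1)/(2·1 + 0) = 15/2; p² − 56·q² = 225 − 224 = 1.
  The first convergent with p² − 56·q² = 1 gives the fundamental solution (x₁, y₁) = (15, 2).
Step 2: Apply the recurrence (x_{n+1}, y_{n+1}) = (x₁x_n + 56y₁y_n, x₁y_n + y₁x_n) repeatedly.
  From (x_1, y_1) = (15, 2): x_2 = 15·15 + 56·2·2 = 449; y_2 = 15·2 + 2·15 = 60.
  From (x_2, y_2) = (449, 60): x_3 = 15·449 + 56·2·60 = 13455; y_3 = 15·60 + 2·449 = 1798.
Step 3: Verify x_3² - 56·y_3² = 181037025 - 181037024 = 1 (should be 1). ✓

(x_1, y_1) = (15, 2); (x_3, y_3) = (13455, 1798).


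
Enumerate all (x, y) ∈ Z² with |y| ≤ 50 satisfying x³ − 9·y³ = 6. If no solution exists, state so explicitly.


The equation is x³ - 9y³ = 6. For fixed y, x³ = 9·y³ + 6, so a solution requires the RHS to be a perfect cube.
Strategy: iterate y from -50 to 50, compute RHS = 9·y³ + 6, and check whether it is a (positive or negative) perfect cube.
Check small values of y:
  y = 0: RHS = 6 is not a perfect cube.
  y = 1: RHS = 15 is not a perfect cube.
  y = -1: RHS = -3 is not a perfect cube.
  y = 2: RHS = 78 is not a perfect cube.
  y = -2: RHS = -66 is not a perfect cube.
  y = 3: RHS = 249 is not a perfect cube.
  y = -3: RHS = -237 is not a perfect cube.
Continuing the search up to |y| = 50 finds no solutions either.
No (x, y) in the scanned range satisfies the equation.

No integer solutions with |y| ≤ 50.


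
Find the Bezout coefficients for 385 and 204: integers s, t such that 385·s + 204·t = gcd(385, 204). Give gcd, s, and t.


Euclidean algorithm on (385, 204) — divide until remainder is 0:
  385 = 1 · 204 + 181
  204 = 1 · 181 + 23
  181 = 7 · 23 + 20
  23 = 1 · 20 + 3
  20 = 6 · 3 + 2
  3 = 1 · 2 + 1
  2 = 2 · 1 + 0
gcd(385, 204) = 1.
Track Bezout coefficients alongside the remainders: start with r₀ = 385 = a·1 + b·0 (s = 1, t = 0) and r₁ = 204 = a·0 + b·1 (s = 0, t = 1); each new remainder r_{k+1} = r_{k-1} − q_k·r_k inherits s_{k+1} = s_{k-1} − q_k·s_k, t_{k+1} = t_{k-1} − q_k·t_k, so r_k = a·s_k + b·t_k at every step:
  q = 1: r = 181, s = 1 − 1·0 = 1, t = 0 − 1·1 = -1  (check: 385·1 + 204·(-1) = 181)
  q = 1: r = 23, s = 0 − 1·1 = -1, t = 1 − 1·(-1) = 2  (check: 385·(-1) + 204·2 = 23)
  q = 7: r = 20, s = 1 − 7·(-1) = 8, t = -1 − 7·2 = -15  (check: 385·8 + 204·(-15) = 20)
  q = 1: r = 3, s = -1 − 1·8 = -9, t = 2 − 1·(-15) = 17  (check: 385·(-9) + 204·17 = 3)
  q = 6: r = 2, s = 8 − 6·(-9) = 62, t = -15 − 6·17 = -117  (check: 385·62 + 204·(-117) = 2)
  q = 1: r = 1, s = -9 − 1·62 = -71, t = 17 − 1·(-117) = 134  (check: 385·(-71) + 204·134 = 1)
The row with r = 1 (the gcd) gives the Bezout coefficients s = -71, t = 134.
Result: 385 · (-71) + 204 · (134) = 1.

gcd(385, 204) = 1; s = -71, t = 134 (check: 385·(-71) + 204·134 = 1).
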